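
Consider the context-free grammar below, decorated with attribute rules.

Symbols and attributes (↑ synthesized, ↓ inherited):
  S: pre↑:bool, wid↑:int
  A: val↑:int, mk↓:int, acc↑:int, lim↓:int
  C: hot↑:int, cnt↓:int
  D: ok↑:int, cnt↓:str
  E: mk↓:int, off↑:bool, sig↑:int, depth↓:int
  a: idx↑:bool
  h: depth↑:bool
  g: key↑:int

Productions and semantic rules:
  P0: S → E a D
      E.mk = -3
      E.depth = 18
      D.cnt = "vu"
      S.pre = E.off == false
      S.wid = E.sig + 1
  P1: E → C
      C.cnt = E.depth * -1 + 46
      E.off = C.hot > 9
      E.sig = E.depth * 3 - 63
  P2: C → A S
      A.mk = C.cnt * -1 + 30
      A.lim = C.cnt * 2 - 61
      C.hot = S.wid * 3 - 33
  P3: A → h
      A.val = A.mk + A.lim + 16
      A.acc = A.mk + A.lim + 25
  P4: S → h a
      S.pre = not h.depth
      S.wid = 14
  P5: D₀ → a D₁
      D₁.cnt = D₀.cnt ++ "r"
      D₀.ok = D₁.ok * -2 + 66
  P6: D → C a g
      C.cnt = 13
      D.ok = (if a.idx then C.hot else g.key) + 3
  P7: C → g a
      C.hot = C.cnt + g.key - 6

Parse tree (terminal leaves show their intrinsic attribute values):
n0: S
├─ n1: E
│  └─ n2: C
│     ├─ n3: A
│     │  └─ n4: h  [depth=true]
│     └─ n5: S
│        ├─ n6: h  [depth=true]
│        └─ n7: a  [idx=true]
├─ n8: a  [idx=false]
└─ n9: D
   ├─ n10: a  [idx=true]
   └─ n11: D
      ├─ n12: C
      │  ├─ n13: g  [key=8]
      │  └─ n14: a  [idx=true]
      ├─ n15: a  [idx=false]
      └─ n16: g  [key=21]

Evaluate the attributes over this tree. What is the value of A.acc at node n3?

1. n1.mk = -3  [-3]
2. n1.depth = 18  [18]
3. n2.cnt = 28  [E.depth * -1 + 46]
4. n3.mk = 2  [C.cnt * -1 + 30]
5. n3.lim = -5  [C.cnt * 2 - 61]
6. n4.depth = true  [terminal]
7. n3.val = 13  [A.mk + A.lim + 16]
8. n3.acc = 22  [A.mk + A.lim + 25]
9. n6.depth = true  [terminal]
10. n7.idx = true  [terminal]
11. n5.pre = false  [not h.depth]
12. n5.wid = 14  [14]
13. n2.hot = 9  [S.wid * 3 - 33]
14. n1.off = false  [C.hot > 9]
15. n1.sig = -9  [E.depth * 3 - 63]
16. n8.idx = false  [terminal]
17. n9.cnt = "vu"  ["vu"]
18. n10.idx = true  [terminal]
19. n11.cnt = "vur"  [D₀.cnt ++ "r"]
20. n12.cnt = 13  [13]
21. n13.key = 8  [terminal]
22. n14.idx = true  [terminal]
23. n12.hot = 15  [C.cnt + g.key - 6]
24. n15.idx = false  [terminal]
25. n16.key = 21  [terminal]
26. n11.ok = 24  [(if a.idx then C.hot else g.key) + 3]
27. n9.ok = 18  [D₁.ok * -2 + 66]
28. n0.pre = true  [E.off == false]
29. n0.wid = -8  [E.sig + 1]

22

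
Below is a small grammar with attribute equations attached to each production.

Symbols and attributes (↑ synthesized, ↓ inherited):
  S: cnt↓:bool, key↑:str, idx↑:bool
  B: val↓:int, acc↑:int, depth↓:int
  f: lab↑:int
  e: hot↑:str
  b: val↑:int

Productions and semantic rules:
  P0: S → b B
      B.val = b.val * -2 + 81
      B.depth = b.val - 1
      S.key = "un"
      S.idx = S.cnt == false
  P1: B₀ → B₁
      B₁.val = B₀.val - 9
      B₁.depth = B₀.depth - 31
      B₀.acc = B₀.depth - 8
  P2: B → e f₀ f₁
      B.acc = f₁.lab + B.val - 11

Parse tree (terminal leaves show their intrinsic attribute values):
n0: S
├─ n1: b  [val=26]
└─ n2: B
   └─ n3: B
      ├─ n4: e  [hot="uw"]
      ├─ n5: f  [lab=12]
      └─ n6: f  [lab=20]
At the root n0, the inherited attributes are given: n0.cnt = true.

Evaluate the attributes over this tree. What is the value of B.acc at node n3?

1. n0.cnt = true  [given at root]
2. n1.val = 26  [terminal]
3. n2.val = 29  [b.val * -2 + 81]
4. n2.depth = 25  [b.val - 1]
5. n3.val = 20  [B₀.val - 9]
6. n3.depth = -6  [B₀.depth - 31]
7. n4.hot = "uw"  [terminal]
8. n5.lab = 12  [terminal]
9. n6.lab = 20  [terminal]
10. n3.acc = 29  [f₁.lab + B.val - 11]
11. n2.acc = 17  [B₀.depth - 8]
12. n0.key = "un"  ["un"]
13. n0.idx = false  [S.cnt == false]

29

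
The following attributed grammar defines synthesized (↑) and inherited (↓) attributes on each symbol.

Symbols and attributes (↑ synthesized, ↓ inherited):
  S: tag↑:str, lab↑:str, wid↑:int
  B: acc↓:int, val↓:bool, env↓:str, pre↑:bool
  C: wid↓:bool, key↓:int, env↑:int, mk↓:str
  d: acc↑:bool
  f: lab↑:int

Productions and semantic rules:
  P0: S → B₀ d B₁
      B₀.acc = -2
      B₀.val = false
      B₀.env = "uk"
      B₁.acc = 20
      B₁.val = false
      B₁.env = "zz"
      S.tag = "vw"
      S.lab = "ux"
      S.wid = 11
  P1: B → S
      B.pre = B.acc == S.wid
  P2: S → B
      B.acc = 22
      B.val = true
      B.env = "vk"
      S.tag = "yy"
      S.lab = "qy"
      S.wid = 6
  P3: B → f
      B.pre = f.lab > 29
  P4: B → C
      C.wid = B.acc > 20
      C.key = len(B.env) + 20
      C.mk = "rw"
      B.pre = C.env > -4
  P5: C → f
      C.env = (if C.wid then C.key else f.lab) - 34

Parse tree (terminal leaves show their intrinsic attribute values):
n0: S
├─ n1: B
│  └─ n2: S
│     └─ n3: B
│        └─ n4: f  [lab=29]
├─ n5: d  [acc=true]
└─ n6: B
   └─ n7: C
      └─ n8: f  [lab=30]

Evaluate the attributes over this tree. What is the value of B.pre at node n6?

false

1. n1.acc = -2  [-2]
2. n1.val = false  [false]
3. n1.env = "uk"  ["uk"]
4. n3.acc = 22  [22]
5. n3.val = true  [true]
6. n3.env = "vk"  ["vk"]
7. n4.lab = 29  [terminal]
8. n3.pre = false  [f.lab > 29]
9. n2.tag = "yy"  ["yy"]
10. n2.lab = "qy"  ["qy"]
11. n2.wid = 6  [6]
12. n1.pre = false  [B.acc == S.wid]
13. n5.acc = true  [terminal]
14. n6.acc = 20  [20]
15. n6.val = false  [false]
16. n6.env = "zz"  ["zz"]
17. n7.wid = false  [B.acc > 20]
18. n7.key = 22  [len(B.env) + 20]
19. n7.mk = "rw"  ["rw"]
20. n8.lab = 30  [terminal]
21. n7.env = -4  [(if C.wid then C.key else f.lab) - 34]
22. n6.pre = false  [C.env > -4]
23. n0.tag = "vw"  ["vw"]
24. n0.lab = "ux"  ["ux"]
25. n0.wid = 11  [11]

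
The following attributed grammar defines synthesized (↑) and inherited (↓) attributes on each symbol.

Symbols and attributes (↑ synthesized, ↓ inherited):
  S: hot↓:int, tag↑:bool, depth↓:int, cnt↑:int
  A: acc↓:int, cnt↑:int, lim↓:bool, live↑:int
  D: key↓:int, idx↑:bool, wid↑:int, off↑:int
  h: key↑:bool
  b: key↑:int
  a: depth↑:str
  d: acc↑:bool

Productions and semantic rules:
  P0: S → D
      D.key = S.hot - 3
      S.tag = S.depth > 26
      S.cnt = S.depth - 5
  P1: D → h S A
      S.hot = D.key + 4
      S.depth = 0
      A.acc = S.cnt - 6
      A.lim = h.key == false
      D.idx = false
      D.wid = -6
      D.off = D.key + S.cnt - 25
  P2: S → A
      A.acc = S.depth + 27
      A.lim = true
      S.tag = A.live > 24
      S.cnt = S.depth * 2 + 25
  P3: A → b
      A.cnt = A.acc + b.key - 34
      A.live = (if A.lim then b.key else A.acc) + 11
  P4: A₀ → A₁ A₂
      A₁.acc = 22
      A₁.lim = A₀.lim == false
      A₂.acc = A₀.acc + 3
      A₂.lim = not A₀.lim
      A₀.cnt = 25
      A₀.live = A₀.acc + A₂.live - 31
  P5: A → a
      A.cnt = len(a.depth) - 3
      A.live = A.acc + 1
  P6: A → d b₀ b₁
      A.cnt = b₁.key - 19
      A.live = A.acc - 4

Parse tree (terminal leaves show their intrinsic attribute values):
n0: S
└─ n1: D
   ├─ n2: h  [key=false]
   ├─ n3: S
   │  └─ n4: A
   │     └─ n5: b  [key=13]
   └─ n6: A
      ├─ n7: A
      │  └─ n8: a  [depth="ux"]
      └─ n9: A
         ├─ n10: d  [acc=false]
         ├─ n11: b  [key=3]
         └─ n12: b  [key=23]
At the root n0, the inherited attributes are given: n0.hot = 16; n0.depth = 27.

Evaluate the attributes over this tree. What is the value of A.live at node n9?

1. n0.hot = 16  [given at root]
2. n0.depth = 27  [given at root]
3. n1.key = 13  [S.hot - 3]
4. n2.key = false  [terminal]
5. n3.hot = 17  [D.key + 4]
6. n3.depth = 0  [0]
7. n4.acc = 27  [S.depth + 27]
8. n4.lim = true  [true]
9. n5.key = 13  [terminal]
10. n4.cnt = 6  [A.acc + b.key - 34]
11. n4.live = 24  [(if A.lim then b.key else A.acc) + 11]
12. n3.tag = false  [A.live > 24]
13. n3.cnt = 25  [S.depth * 2 + 25]
14. n6.acc = 19  [S.cnt - 6]
15. n6.lim = true  [h.key == false]
16. n7.acc = 22  [22]
17. n7.lim = false  [A₀.lim == false]
18. n8.depth = "ux"  [terminal]
19. n7.cnt = -1  [len(a.depth) - 3]
20. n7.live = 23  [A.acc + 1]
21. n9.acc = 22  [A₀.acc + 3]
22. n9.lim = false  [not A₀.lim]
23. n10.acc = false  [terminal]
24. n11.key = 3  [terminal]
25. n12.key = 23  [terminal]
26. n9.cnt = 4  [b₁.key - 19]
27. n9.live = 18  [A.acc - 4]
28. n6.cnt = 25  [25]
29. n6.live = 6  [A₀.acc + A₂.live - 31]
30. n1.idx = false  [false]
31. n1.wid = -6  [-6]
32. n1.off = 13  [D.key + S.cnt - 25]
33. n0.tag = true  [S.depth > 26]
34. n0.cnt = 22  [S.depth - 5]

18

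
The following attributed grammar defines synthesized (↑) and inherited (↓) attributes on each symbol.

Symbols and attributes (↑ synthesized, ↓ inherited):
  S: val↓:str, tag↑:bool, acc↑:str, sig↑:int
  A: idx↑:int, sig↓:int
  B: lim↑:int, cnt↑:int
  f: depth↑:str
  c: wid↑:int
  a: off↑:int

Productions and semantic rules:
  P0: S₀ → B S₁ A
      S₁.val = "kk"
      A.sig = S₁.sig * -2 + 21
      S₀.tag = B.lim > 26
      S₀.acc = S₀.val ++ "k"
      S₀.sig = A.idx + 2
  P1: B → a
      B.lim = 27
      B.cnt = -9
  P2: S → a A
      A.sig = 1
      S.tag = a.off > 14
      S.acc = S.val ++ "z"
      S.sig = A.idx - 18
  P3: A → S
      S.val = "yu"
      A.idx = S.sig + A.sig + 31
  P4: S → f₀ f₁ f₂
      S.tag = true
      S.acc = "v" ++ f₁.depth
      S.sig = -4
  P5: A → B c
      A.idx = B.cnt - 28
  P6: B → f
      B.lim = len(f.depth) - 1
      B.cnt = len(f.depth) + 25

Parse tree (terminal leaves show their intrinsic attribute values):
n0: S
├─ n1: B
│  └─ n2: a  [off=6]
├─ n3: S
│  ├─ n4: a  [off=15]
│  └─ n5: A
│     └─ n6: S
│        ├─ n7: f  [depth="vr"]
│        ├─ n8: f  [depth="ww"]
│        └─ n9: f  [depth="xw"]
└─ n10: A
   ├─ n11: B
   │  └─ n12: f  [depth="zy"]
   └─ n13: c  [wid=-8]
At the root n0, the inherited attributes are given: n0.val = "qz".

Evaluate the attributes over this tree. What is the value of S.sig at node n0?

1

1. n0.val = "qz"  [given at root]
2. n2.off = 6  [terminal]
3. n1.lim = 27  [27]
4. n1.cnt = -9  [-9]
5. n3.val = "kk"  ["kk"]
6. n4.off = 15  [terminal]
7. n5.sig = 1  [1]
8. n6.val = "yu"  ["yu"]
9. n7.depth = "vr"  [terminal]
10. n8.depth = "ww"  [terminal]
11. n9.depth = "xw"  [terminal]
12. n6.tag = true  [true]
13. n6.acc = "vww"  ["v" ++ f₁.depth]
14. n6.sig = -4  [-4]
15. n5.idx = 28  [S.sig + A.sig + 31]
16. n3.tag = true  [a.off > 14]
17. n3.acc = "kkz"  [S.val ++ "z"]
18. n3.sig = 10  [A.idx - 18]
19. n10.sig = 1  [S₁.sig * -2 + 21]
20. n12.depth = "zy"  [terminal]
21. n11.lim = 1  [len(f.depth) - 1]
22. n11.cnt = 27  [len(f.depth) + 25]
23. n13.wid = -8  [terminal]
24. n10.idx = -1  [B.cnt - 28]
25. n0.tag = true  [B.lim > 26]
26. n0.acc = "qzk"  [S₀.val ++ "k"]
27. n0.sig = 1  [A.idx + 2]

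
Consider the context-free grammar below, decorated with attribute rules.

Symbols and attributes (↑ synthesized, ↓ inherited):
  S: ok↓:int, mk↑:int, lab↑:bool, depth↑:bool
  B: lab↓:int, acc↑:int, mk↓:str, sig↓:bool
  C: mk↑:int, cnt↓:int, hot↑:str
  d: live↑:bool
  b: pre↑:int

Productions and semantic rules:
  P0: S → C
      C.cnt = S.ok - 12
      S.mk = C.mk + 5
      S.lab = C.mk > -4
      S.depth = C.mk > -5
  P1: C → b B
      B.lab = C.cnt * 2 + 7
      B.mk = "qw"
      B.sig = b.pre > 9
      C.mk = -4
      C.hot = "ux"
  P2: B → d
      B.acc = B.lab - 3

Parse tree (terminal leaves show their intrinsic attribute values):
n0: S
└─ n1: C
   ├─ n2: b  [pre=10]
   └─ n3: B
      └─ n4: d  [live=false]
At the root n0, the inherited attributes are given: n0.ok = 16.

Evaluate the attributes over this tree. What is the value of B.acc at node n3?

12

1. n0.ok = 16  [given at root]
2. n1.cnt = 4  [S.ok - 12]
3. n2.pre = 10  [terminal]
4. n3.lab = 15  [C.cnt * 2 + 7]
5. n3.mk = "qw"  ["qw"]
6. n3.sig = true  [b.pre > 9]
7. n4.live = false  [terminal]
8. n3.acc = 12  [B.lab - 3]
9. n1.mk = -4  [-4]
10. n1.hot = "ux"  ["ux"]
11. n0.mk = 1  [C.mk + 5]
12. n0.lab = false  [C.mk > -4]
13. n0.depth = true  [C.mk > -5]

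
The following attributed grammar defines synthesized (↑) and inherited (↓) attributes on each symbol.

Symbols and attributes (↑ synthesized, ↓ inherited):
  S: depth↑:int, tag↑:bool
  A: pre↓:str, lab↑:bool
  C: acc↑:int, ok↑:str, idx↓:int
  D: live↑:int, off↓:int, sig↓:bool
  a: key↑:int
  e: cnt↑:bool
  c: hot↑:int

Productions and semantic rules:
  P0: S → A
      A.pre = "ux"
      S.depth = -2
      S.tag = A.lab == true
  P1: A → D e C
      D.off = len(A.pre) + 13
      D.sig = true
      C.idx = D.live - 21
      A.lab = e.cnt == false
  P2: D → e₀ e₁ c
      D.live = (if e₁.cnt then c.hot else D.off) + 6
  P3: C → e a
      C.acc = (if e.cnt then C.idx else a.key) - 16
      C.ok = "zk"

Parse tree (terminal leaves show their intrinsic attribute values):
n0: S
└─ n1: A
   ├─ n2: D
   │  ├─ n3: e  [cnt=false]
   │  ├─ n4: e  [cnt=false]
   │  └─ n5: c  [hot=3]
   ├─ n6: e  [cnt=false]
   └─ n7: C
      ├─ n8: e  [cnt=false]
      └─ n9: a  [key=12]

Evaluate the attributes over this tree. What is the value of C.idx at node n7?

0

1. n1.pre = "ux"  ["ux"]
2. n2.off = 15  [len(A.pre) + 13]
3. n2.sig = true  [true]
4. n3.cnt = false  [terminal]
5. n4.cnt = false  [terminal]
6. n5.hot = 3  [terminal]
7. n2.live = 21  [(if e₁.cnt then c.hot else D.off) + 6]
8. n6.cnt = false  [terminal]
9. n7.idx = 0  [D.live - 21]
10. n8.cnt = false  [terminal]
11. n9.key = 12  [terminal]
12. n7.acc = -4  [(if e.cnt then C.idx else a.key) - 16]
13. n7.ok = "zk"  ["zk"]
14. n1.lab = true  [e.cnt == false]
15. n0.depth = -2  [-2]
16. n0.tag = true  [A.lab == true]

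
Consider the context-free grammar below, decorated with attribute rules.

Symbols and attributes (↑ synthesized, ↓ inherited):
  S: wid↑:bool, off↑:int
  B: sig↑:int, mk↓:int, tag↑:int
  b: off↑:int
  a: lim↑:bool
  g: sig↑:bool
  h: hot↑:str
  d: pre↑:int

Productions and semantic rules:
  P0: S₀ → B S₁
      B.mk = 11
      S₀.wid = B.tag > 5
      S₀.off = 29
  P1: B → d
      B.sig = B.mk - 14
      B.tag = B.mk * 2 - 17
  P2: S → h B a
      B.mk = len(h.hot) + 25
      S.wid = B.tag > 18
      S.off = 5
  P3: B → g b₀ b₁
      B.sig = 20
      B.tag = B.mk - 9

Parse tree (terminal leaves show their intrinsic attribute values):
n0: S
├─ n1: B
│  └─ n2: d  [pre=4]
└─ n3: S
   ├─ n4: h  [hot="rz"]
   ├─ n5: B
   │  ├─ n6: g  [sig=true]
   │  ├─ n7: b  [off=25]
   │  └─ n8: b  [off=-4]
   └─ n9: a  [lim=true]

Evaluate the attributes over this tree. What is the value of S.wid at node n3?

1. n1.mk = 11  [11]
2. n2.pre = 4  [terminal]
3. n1.sig = -3  [B.mk - 14]
4. n1.tag = 5  [B.mk * 2 - 17]
5. n4.hot = "rz"  [terminal]
6. n5.mk = 27  [len(h.hot) + 25]
7. n6.sig = true  [terminal]
8. n7.off = 25  [terminal]
9. n8.off = -4  [terminal]
10. n5.sig = 20  [20]
11. n5.tag = 18  [B.mk - 9]
12. n9.lim = true  [terminal]
13. n3.wid = false  [B.tag > 18]
14. n3.off = 5  [5]
15. n0.wid = false  [B.tag > 5]
16. n0.off = 29  [29]

false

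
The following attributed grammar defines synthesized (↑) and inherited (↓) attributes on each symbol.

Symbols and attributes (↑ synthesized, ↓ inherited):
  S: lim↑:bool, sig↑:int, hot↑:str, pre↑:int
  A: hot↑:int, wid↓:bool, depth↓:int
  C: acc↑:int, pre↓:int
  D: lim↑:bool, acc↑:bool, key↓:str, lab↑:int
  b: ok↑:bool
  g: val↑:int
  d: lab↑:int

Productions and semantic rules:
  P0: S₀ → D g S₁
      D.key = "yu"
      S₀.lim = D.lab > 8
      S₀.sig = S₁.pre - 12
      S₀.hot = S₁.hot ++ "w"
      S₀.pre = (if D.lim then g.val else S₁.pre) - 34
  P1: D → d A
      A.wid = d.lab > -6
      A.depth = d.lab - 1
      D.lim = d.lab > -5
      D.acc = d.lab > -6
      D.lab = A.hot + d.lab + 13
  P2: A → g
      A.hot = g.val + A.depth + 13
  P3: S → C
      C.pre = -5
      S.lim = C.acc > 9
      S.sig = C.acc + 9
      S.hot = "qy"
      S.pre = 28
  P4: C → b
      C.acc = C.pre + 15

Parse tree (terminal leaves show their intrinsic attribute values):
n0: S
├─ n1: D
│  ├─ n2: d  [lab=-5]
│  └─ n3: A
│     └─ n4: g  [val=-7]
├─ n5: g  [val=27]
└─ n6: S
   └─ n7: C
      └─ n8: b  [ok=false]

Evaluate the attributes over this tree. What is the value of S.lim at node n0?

1. n1.key = "yu"  ["yu"]
2. n2.lab = -5  [terminal]
3. n3.wid = true  [d.lab > -6]
4. n3.depth = -6  [d.lab - 1]
5. n4.val = -7  [terminal]
6. n3.hot = 0  [g.val + A.depth + 13]
7. n1.lim = false  [d.lab > -5]
8. n1.acc = true  [d.lab > -6]
9. n1.lab = 8  [A.hot + d.lab + 13]
10. n5.val = 27  [terminal]
11. n7.pre = -5  [-5]
12. n8.ok = false  [terminal]
13. n7.acc = 10  [C.pre + 15]
14. n6.lim = true  [C.acc > 9]
15. n6.sig = 19  [C.acc + 9]
16. n6.hot = "qy"  ["qy"]
17. n6.pre = 28  [28]
18. n0.lim = false  [D.lab > 8]
19. n0.sig = 16  [S₁.pre - 12]
20. n0.hot = "qyw"  [S₁.hot ++ "w"]
21. n0.pre = -6  [(if D.lim then g.val else S₁.pre) - 34]

false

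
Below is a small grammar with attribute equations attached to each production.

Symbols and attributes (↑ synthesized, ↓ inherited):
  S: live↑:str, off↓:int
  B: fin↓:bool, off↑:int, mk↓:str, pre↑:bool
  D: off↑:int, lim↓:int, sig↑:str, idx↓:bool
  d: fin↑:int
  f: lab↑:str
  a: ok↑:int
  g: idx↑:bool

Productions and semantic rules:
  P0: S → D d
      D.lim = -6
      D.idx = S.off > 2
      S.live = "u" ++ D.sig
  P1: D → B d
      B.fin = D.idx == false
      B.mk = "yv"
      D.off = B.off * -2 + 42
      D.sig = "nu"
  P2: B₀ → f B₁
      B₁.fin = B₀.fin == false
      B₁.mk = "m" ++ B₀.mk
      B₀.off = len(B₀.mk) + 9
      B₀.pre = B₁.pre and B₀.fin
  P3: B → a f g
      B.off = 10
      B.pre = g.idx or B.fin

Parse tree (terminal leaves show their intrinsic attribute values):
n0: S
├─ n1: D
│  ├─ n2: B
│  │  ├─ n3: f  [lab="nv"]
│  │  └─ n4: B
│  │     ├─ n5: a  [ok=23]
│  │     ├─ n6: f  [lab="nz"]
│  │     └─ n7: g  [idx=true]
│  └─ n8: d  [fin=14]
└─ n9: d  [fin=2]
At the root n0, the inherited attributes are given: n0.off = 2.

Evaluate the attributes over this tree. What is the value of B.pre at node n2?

true

1. n0.off = 2  [given at root]
2. n1.lim = -6  [-6]
3. n1.idx = false  [S.off > 2]
4. n2.fin = true  [D.idx == false]
5. n2.mk = "yv"  ["yv"]
6. n3.lab = "nv"  [terminal]
7. n4.fin = false  [B₀.fin == false]
8. n4.mk = "myv"  ["m" ++ B₀.mk]
9. n5.ok = 23  [terminal]
10. n6.lab = "nz"  [terminal]
11. n7.idx = true  [terminal]
12. n4.off = 10  [10]
13. n4.pre = true  [g.idx or B.fin]
14. n2.off = 11  [len(B₀.mk) + 9]
15. n2.pre = true  [B₁.pre and B₀.fin]
16. n8.fin = 14  [terminal]
17. n1.off = 20  [B.off * -2 + 42]
18. n1.sig = "nu"  ["nu"]
19. n9.fin = 2  [terminal]
20. n0.live = "unu"  ["u" ++ D.sig]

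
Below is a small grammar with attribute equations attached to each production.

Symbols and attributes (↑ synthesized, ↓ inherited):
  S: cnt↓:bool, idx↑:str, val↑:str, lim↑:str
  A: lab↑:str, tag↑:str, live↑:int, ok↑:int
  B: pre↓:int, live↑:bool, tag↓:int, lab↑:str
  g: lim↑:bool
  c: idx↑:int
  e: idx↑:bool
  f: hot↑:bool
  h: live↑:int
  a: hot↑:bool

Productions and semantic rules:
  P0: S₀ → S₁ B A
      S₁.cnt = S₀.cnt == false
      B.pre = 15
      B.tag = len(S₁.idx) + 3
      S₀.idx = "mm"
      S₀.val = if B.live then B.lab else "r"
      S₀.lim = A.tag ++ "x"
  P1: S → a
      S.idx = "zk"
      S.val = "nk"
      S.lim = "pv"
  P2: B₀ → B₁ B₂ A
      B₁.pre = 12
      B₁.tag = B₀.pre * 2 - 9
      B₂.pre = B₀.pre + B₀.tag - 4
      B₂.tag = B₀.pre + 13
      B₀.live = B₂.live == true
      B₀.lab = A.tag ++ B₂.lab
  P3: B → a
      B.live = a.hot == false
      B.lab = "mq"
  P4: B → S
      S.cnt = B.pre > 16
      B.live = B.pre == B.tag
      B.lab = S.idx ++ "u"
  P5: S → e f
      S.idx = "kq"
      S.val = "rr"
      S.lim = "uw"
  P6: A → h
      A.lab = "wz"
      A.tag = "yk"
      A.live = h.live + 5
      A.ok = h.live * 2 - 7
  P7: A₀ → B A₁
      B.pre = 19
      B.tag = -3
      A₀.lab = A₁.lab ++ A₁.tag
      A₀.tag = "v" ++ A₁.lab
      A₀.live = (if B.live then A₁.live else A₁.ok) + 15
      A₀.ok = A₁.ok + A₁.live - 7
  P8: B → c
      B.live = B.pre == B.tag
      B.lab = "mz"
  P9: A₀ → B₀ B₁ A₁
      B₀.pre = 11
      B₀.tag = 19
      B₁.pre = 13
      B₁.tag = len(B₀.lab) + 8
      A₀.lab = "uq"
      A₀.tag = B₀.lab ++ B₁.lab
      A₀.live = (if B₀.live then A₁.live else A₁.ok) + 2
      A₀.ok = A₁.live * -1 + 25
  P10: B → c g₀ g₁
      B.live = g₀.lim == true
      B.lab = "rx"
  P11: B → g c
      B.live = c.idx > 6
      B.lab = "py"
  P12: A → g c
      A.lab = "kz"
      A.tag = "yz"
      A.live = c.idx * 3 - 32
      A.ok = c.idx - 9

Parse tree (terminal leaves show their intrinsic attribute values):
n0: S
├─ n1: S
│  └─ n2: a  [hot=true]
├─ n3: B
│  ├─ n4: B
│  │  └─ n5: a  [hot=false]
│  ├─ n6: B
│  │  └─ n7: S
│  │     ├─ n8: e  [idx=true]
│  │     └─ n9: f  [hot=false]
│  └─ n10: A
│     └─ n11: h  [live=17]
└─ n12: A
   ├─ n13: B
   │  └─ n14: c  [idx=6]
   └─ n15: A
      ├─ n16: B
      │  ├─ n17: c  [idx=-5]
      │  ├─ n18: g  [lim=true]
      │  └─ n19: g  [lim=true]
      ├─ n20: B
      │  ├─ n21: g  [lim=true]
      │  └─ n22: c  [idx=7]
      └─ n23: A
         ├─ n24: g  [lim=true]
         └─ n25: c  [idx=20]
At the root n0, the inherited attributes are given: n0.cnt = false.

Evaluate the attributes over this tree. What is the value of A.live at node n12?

12

1. n0.cnt = false  [given at root]
2. n1.cnt = true  [S₀.cnt == false]
3. n2.hot = true  [terminal]
4. n1.idx = "zk"  ["zk"]
5. n1.val = "nk"  ["nk"]
6. n1.lim = "pv"  ["pv"]
7. n3.pre = 15  [15]
8. n3.tag = 5  [len(S₁.idx) + 3]
9. n4.pre = 12  [12]
10. n4.tag = 21  [B₀.pre * 2 - 9]
11. n5.hot = false  [terminal]
12. n4.live = true  [a.hot == false]
13. n4.lab = "mq"  ["mq"]
14. n6.pre = 16  [B₀.pre + B₀.tag - 4]
15. n6.tag = 28  [B₀.pre + 13]
16. n7.cnt = false  [B.pre > 16]
17. n8.idx = true  [terminal]
18. n9.hot = false  [terminal]
19. n7.idx = "kq"  ["kq"]
20. n7.val = "rr"  ["rr"]
21. n7.lim = "uw"  ["uw"]
22. n6.live = false  [B.pre == B.tag]
23. n6.lab = "kqu"  [S.idx ++ "u"]
24. n11.live = 17  [terminal]
25. n10.lab = "wz"  ["wz"]
26. n10.tag = "yk"  ["yk"]
27. n10.live = 22  [h.live + 5]
28. n10.ok = 27  [h.live * 2 - 7]
29. n3.live = false  [B₂.live == true]
30. n3.lab = "ykkqu"  [A.tag ++ B₂.lab]
31. n13.pre = 19  [19]
32. n13.tag = -3  [-3]
33. n14.idx = 6  [terminal]
34. n13.live = false  [B.pre == B.tag]
35. n13.lab = "mz"  ["mz"]
36. n16.pre = 11  [11]
37. n16.tag = 19  [19]
38. n17.idx = -5  [terminal]
39. n18.lim = true  [terminal]
40. n19.lim = true  [terminal]
41. n16.live = true  [g₀.lim == true]
42. n16.lab = "rx"  ["rx"]
43. n20.pre = 13  [13]
44. n20.tag = 10  [len(B₀.lab) + 8]
45. n21.lim = true  [terminal]
46. n22.idx = 7  [terminal]
47. n20.live = true  [c.idx > 6]
48. n20.lab = "py"  ["py"]
49. n24.lim = true  [terminal]
50. n25.idx = 20  [terminal]
51. n23.lab = "kz"  ["kz"]
52. n23.tag = "yz"  ["yz"]
53. n23.live = 28  [c.idx * 3 - 32]
54. n23.ok = 11  [c.idx - 9]
55. n15.lab = "uq"  ["uq"]
56. n15.tag = "rxpy"  [B₀.lab ++ B₁.lab]
57. n15.live = 30  [(if B₀.live then A₁.live else A₁.ok) + 2]
58. n15.ok = -3  [A₁.live * -1 + 25]
59. n12.lab = "uqrxpy"  [A₁.lab ++ A₁.tag]
60. n12.tag = "vuq"  ["v" ++ A₁.lab]
61. n12.live = 12  [(if B.live then A₁.live else A₁.ok) + 15]
62. n12.ok = 20  [A₁.ok + A₁.live - 7]
63. n0.idx = "mm"  ["mm"]
64. n0.val = "r"  [if B.live then B.lab else "r"]
65. n0.lim = "vuqx"  [A.tag ++ "x"]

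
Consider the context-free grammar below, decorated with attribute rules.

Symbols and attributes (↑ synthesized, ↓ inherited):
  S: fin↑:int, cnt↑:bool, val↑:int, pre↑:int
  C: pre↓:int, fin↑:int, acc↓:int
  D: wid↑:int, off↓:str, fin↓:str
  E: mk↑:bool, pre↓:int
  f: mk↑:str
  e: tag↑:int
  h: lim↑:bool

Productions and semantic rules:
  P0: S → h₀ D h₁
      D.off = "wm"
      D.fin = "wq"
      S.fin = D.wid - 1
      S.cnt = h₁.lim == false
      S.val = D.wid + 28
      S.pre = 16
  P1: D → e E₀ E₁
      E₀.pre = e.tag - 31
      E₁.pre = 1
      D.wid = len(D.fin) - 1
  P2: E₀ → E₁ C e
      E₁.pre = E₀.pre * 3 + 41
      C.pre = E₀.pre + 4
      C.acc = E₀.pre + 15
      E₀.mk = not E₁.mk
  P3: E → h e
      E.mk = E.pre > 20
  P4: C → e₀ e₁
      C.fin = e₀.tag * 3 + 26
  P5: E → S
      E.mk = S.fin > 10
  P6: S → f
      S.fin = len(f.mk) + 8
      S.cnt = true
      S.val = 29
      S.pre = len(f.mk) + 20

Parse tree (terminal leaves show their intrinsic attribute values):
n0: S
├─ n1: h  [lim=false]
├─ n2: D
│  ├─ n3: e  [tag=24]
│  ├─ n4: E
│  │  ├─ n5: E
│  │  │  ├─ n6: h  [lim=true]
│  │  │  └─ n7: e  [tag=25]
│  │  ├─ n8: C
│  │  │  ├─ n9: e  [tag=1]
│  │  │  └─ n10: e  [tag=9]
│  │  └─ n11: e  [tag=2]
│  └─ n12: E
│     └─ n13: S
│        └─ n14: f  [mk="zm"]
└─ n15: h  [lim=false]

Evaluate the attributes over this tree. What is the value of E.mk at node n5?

false

1. n1.lim = false  [terminal]
2. n2.off = "wm"  ["wm"]
3. n2.fin = "wq"  ["wq"]
4. n3.tag = 24  [terminal]
5. n4.pre = -7  [e.tag - 31]
6. n5.pre = 20  [E₀.pre * 3 + 41]
7. n6.lim = true  [terminal]
8. n7.tag = 25  [terminal]
9. n5.mk = false  [E.pre > 20]
10. n8.pre = -3  [E₀.pre + 4]
11. n8.acc = 8  [E₀.pre + 15]
12. n9.tag = 1  [terminal]
13. n10.tag = 9  [terminal]
14. n8.fin = 29  [e₀.tag * 3 + 26]
15. n11.tag = 2  [terminal]
16. n4.mk = true  [not E₁.mk]
17. n12.pre = 1  [1]
18. n14.mk = "zm"  [terminal]
19. n13.fin = 10  [len(f.mk) + 8]
20. n13.cnt = true  [true]
21. n13.val = 29  [29]
22. n13.pre = 22  [len(f.mk) + 20]
23. n12.mk = false  [S.fin > 10]
24. n2.wid = 1  [len(D.fin) - 1]
25. n15.lim = false  [terminal]
26. n0.fin = 0  [D.wid - 1]
27. n0.cnt = true  [h₁.lim == false]
28. n0.val = 29  [D.wid + 28]
29. n0.pre = 16  [16]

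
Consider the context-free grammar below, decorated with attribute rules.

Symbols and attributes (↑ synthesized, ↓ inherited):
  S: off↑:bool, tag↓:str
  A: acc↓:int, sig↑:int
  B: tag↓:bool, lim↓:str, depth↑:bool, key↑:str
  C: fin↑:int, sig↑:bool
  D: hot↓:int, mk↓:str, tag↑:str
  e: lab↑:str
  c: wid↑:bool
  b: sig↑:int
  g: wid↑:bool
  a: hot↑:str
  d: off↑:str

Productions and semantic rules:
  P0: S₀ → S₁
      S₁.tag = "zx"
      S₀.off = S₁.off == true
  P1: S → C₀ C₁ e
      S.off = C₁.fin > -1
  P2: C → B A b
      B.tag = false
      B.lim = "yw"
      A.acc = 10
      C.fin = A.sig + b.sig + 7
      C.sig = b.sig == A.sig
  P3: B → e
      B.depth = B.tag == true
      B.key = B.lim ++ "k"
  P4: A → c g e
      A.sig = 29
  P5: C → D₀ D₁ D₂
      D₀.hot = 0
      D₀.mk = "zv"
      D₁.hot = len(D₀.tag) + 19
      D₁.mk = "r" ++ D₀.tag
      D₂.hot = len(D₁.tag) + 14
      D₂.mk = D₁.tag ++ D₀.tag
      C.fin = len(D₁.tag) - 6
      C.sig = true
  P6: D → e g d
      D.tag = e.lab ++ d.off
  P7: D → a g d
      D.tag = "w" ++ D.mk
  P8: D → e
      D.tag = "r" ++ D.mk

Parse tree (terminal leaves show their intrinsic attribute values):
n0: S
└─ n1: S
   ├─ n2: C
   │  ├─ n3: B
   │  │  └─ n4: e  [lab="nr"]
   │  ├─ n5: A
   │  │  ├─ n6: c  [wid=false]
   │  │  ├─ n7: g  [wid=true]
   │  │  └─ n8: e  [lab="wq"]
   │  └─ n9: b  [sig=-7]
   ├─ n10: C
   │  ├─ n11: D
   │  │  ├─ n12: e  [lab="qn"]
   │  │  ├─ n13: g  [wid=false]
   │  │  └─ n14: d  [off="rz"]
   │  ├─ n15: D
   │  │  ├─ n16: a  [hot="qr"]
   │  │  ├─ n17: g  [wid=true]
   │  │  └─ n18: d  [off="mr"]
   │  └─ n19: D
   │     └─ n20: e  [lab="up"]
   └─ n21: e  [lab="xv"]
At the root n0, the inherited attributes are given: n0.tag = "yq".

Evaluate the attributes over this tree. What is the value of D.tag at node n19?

1. n0.tag = "yq"  [given at root]
2. n1.tag = "zx"  ["zx"]
3. n3.tag = false  [false]
4. n3.lim = "yw"  ["yw"]
5. n4.lab = "nr"  [terminal]
6. n3.depth = false  [B.tag == true]
7. n3.key = "ywk"  [B.lim ++ "k"]
8. n5.acc = 10  [10]
9. n6.wid = false  [terminal]
10. n7.wid = true  [terminal]
11. n8.lab = "wq"  [terminal]
12. n5.sig = 29  [29]
13. n9.sig = -7  [terminal]
14. n2.fin = 29  [A.sig + b.sig + 7]
15. n2.sig = false  [b.sig == A.sig]
16. n11.hot = 0  [0]
17. n11.mk = "zv"  ["zv"]
18. n12.lab = "qn"  [terminal]
19. n13.wid = false  [terminal]
20. n14.off = "rz"  [terminal]
21. n11.tag = "qnrz"  [e.lab ++ d.off]
22. n15.hot = 23  [len(D₀.tag) + 19]
23. n15.mk = "rqnrz"  ["r" ++ D₀.tag]
24. n16.hot = "qr"  [terminal]
25. n17.wid = true  [terminal]
26. n18.off = "mr"  [terminal]
27. n15.tag = "wrqnrz"  ["w" ++ D.mk]
28. n19.hot = 20  [len(D₁.tag) + 14]
29. n19.mk = "wrqnrzqnrz"  [D₁.tag ++ D₀.tag]
30. n20.lab = "up"  [terminal]
31. n19.tag = "rwrqnrzqnrz"  ["r" ++ D.mk]
32. n10.fin = 0  [len(D₁.tag) - 6]
33. n10.sig = true  [true]
34. n21.lab = "xv"  [terminal]
35. n1.off = true  [C₁.fin > -1]
36. n0.off = true  [S₁.off == true]

"rwrqnrzqnrz"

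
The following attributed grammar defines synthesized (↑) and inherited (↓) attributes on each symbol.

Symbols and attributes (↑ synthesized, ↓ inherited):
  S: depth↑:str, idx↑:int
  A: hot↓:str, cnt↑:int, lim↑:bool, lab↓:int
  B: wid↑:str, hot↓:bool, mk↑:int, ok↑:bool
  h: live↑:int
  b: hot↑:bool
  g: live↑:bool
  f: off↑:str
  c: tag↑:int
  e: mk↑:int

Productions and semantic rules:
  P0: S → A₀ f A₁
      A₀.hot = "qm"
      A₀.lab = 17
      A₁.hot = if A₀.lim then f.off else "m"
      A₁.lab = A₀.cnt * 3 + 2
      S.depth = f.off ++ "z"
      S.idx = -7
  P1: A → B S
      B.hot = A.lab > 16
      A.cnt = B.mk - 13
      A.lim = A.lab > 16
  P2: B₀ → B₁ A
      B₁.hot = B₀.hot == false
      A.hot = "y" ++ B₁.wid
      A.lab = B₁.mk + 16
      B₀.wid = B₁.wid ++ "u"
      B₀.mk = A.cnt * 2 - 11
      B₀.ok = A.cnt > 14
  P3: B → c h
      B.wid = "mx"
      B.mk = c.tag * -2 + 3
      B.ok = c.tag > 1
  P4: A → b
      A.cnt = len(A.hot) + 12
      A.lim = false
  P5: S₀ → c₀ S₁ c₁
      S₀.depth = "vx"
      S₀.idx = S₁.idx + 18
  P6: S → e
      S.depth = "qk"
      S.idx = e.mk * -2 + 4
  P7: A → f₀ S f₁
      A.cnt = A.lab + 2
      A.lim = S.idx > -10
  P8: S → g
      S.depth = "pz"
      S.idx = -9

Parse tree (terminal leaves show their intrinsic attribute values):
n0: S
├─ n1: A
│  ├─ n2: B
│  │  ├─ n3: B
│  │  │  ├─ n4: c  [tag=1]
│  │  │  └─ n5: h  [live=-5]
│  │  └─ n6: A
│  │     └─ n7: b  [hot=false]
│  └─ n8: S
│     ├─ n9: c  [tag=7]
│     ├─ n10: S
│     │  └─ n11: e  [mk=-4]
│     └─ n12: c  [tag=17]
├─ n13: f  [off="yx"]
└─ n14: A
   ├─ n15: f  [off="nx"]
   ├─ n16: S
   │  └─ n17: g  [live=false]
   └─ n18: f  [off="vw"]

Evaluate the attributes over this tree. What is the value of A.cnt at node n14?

22

1. n1.hot = "qm"  ["qm"]
2. n1.lab = 17  [17]
3. n2.hot = true  [A.lab > 16]
4. n3.hot = false  [B₀.hot == false]
5. n4.tag = 1  [terminal]
6. n5.live = -5  [terminal]
7. n3.wid = "mx"  ["mx"]
8. n3.mk = 1  [c.tag * -2 + 3]
9. n3.ok = false  [c.tag > 1]
10. n6.hot = "ymx"  ["y" ++ B₁.wid]
11. n6.lab = 17  [B₁.mk + 16]
12. n7.hot = false  [terminal]
13. n6.cnt = 15  [len(A.hot) + 12]
14. n6.lim = false  [false]
15. n2.wid = "mxu"  [B₁.wid ++ "u"]
16. n2.mk = 19  [A.cnt * 2 - 11]
17. n2.ok = true  [A.cnt > 14]
18. n9.tag = 7  [terminal]
19. n11.mk = -4  [terminal]
20. n10.depth = "qk"  ["qk"]
21. n10.idx = 12  [e.mk * -2 + 4]
22. n12.tag = 17  [terminal]
23. n8.depth = "vx"  ["vx"]
24. n8.idx = 30  [S₁.idx + 18]
25. n1.cnt = 6  [B.mk - 13]
26. n1.lim = true  [A.lab > 16]
27. n13.off = "yx"  [terminal]
28. n14.hot = "yx"  [if A₀.lim then f.off else "m"]
29. n14.lab = 20  [A₀.cnt * 3 + 2]
30. n15.off = "nx"  [terminal]
31. n17.live = false  [terminal]
32. n16.depth = "pz"  ["pz"]
33. n16.idx = -9  [-9]
34. n18.off = "vw"  [terminal]
35. n14.cnt = 22  [A.lab + 2]
36. n14.lim = true  [S.idx > -10]
37. n0.depth = "yxz"  [f.off ++ "z"]
38. n0.idx = -7  [-7]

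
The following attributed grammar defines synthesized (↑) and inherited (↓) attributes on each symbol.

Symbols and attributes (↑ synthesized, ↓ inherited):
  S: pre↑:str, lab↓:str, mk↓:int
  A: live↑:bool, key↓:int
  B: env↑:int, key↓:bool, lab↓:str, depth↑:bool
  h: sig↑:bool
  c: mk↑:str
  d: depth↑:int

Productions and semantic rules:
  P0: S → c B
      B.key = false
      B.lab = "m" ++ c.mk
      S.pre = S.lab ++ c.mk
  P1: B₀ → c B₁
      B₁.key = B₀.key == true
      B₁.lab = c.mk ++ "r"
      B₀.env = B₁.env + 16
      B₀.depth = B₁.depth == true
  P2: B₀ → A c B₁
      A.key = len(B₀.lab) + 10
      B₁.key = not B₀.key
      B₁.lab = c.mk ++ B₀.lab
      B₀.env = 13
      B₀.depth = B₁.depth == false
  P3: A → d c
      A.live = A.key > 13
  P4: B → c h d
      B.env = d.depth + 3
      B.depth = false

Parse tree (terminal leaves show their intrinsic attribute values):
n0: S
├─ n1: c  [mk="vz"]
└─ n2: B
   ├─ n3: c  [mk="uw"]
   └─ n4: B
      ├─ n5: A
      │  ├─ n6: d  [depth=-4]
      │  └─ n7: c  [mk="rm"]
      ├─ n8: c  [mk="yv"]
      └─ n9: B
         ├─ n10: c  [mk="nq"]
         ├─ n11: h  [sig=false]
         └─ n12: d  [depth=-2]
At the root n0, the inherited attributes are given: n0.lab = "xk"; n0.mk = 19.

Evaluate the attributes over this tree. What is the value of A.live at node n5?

1. n0.lab = "xk"  [given at root]
2. n0.mk = 19  [given at root]
3. n1.mk = "vz"  [terminal]
4. n2.key = false  [false]
5. n2.lab = "mvz"  ["m" ++ c.mk]
6. n3.mk = "uw"  [terminal]
7. n4.key = false  [B₀.key == true]
8. n4.lab = "uwr"  [c.mk ++ "r"]
9. n5.key = 13  [len(B₀.lab) + 10]
10. n6.depth = -4  [terminal]
11. n7.mk = "rm"  [terminal]
12. n5.live = false  [A.key > 13]
13. n8.mk = "yv"  [terminal]
14. n9.key = true  [not B₀.key]
15. n9.lab = "yvuwr"  [c.mk ++ B₀.lab]
16. n10.mk = "nq"  [terminal]
17. n11.sig = false  [terminal]
18. n12.depth = -2  [terminal]
19. n9.env = 1  [d.depth + 3]
20. n9.depth = false  [false]
21. n4.env = 13  [13]
22. n4.depth = true  [B₁.depth == false]
23. n2.env = 29  [B₁.env + 16]
24. n2.depth = true  [B₁.depth == true]
25. n0.pre = "xkvz"  [S.lab ++ c.mk]

false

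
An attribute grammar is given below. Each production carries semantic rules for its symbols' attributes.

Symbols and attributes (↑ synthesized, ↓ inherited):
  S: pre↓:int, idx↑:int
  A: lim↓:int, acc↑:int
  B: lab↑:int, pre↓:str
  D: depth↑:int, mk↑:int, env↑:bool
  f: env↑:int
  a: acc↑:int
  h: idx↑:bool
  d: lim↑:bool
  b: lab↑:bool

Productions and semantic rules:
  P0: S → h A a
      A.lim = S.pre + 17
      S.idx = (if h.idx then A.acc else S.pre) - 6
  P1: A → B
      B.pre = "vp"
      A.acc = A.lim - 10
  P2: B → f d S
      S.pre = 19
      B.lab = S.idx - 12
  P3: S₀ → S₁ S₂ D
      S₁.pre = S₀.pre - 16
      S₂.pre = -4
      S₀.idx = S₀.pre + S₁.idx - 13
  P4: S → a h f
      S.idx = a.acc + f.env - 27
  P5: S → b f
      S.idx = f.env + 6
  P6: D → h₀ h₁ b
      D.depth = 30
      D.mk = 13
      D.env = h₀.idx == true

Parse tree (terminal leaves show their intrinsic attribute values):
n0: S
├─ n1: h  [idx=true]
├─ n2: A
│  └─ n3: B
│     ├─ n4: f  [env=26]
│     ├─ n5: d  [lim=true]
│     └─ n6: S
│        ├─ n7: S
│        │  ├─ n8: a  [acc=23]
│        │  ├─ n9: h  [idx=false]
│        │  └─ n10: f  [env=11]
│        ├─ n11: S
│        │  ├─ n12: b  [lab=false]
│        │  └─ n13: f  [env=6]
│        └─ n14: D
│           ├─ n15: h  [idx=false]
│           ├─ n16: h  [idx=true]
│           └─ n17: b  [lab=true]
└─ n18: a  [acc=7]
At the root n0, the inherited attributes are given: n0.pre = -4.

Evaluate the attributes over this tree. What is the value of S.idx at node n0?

-3

1. n0.pre = -4  [given at root]
2. n1.idx = true  [terminal]
3. n2.lim = 13  [S.pre + 17]
4. n3.pre = "vp"  ["vp"]
5. n4.env = 26  [terminal]
6. n5.lim = true  [terminal]
7. n6.pre = 19  [19]
8. n7.pre = 3  [S₀.pre - 16]
9. n8.acc = 23  [terminal]
10. n9.idx = false  [terminal]
11. n10.env = 11  [terminal]
12. n7.idx = 7  [a.acc + f.env - 27]
13. n11.pre = -4  [-4]
14. n12.lab = false  [terminal]
15. n13.env = 6  [terminal]
16. n11.idx = 12  [f.env + 6]
17. n15.idx = false  [terminal]
18. n16.idx = true  [terminal]
19. n17.lab = true  [terminal]
20. n14.depth = 30  [30]
21. n14.mk = 13  [13]
22. n14.env = false  [h₀.idx == true]
23. n6.idx = 13  [S₀.pre + S₁.idx - 13]
24. n3.lab = 1  [S.idx - 12]
25. n2.acc = 3  [A.lim - 10]
26. n18.acc = 7  [terminal]
27. n0.idx = -3  [(if h.idx then A.acc else S.pre) - 6]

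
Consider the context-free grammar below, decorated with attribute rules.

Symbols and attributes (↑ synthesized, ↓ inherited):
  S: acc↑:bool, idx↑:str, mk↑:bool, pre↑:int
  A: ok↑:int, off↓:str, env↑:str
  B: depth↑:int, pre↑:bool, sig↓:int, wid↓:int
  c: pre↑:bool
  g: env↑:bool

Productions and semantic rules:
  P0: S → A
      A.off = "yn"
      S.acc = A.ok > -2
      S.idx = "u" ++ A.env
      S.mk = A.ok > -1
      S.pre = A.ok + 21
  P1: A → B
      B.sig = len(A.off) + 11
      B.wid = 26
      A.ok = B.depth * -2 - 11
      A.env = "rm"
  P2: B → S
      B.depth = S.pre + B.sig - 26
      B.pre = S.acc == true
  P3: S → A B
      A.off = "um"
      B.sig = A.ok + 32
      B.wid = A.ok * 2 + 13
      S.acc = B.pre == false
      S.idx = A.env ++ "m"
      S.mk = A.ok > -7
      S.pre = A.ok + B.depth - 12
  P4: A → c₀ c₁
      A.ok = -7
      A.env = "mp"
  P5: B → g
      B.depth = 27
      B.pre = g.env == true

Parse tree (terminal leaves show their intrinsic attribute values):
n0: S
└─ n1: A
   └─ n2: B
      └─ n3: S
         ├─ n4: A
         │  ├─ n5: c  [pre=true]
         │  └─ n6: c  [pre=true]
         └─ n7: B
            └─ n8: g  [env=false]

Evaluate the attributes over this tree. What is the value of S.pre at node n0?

20

1. n1.off = "yn"  ["yn"]
2. n2.sig = 13  [len(A.off) + 11]
3. n2.wid = 26  [26]
4. n4.off = "um"  ["um"]
5. n5.pre = true  [terminal]
6. n6.pre = true  [terminal]
7. n4.ok = -7  [-7]
8. n4.env = "mp"  ["mp"]
9. n7.sig = 25  [A.ok + 32]
10. n7.wid = -1  [A.ok * 2 + 13]
11. n8.env = false  [terminal]
12. n7.depth = 27  [27]
13. n7.pre = false  [g.env == true]
14. n3.acc = true  [B.pre == false]
15. n3.idx = "mpm"  [A.env ++ "m"]
16. n3.mk = false  [A.ok > -7]
17. n3.pre = 8  [A.ok + B.depth - 12]
18. n2.depth = -5  [S.pre + B.sig - 26]
19. n2.pre = true  [S.acc == true]
20. n1.ok = -1  [B.depth * -2 - 11]
21. n1.env = "rm"  ["rm"]
22. n0.acc = true  [A.ok > -2]
23. n0.idx = "urm"  ["u" ++ A.env]
24. n0.mk = false  [A.ok > -1]
25. n0.pre = 20  [A.ok + 21]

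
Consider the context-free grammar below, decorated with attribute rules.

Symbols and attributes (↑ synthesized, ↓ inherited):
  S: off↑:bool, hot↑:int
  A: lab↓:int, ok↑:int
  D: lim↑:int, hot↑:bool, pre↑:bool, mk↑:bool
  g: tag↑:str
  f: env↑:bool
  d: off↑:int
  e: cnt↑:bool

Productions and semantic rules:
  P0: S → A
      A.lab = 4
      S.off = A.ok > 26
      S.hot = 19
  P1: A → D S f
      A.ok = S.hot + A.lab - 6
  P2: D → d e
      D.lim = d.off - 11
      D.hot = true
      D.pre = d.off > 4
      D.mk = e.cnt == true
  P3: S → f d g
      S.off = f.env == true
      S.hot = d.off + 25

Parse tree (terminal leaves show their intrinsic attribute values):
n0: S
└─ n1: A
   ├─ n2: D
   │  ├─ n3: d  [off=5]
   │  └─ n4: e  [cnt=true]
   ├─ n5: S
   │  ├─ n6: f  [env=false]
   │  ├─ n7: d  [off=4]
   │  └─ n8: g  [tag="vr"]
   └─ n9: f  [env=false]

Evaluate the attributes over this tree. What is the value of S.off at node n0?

1. n1.lab = 4  [4]
2. n3.off = 5  [terminal]
3. n4.cnt = true  [terminal]
4. n2.lim = -6  [d.off - 11]
5. n2.hot = true  [true]
6. n2.pre = true  [d.off > 4]
7. n2.mk = true  [e.cnt == true]
8. n6.env = false  [terminal]
9. n7.off = 4  [terminal]
10. n8.tag = "vr"  [terminal]
11. n5.off = false  [f.env == true]
12. n5.hot = 29  [d.off + 25]
13. n9.env = false  [terminal]
14. n1.ok = 27  [S.hot + A.lab - 6]
15. n0.off = true  [A.ok > 26]
16. n0.hot = 19  [19]

true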